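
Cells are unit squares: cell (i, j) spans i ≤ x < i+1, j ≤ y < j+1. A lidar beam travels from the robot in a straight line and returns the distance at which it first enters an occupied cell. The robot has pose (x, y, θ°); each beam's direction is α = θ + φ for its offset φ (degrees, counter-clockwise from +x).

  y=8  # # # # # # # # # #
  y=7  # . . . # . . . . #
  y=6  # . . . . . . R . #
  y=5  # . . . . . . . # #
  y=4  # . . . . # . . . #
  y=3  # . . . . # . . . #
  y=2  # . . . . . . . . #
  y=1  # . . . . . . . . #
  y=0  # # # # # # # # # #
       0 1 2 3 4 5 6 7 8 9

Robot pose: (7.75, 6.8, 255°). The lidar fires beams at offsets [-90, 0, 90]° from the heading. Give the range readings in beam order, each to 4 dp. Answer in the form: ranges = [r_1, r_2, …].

beam 1: φ=-90°, α=165°
  direction (-0.9659, 0.2588); cell (7,6); t to first gridline: x 0.7765, y 0.7727 (then +1.0353 / +3.8637)
    (7,7) via y @ 0.7727
    (6,7) via x @ 0.7765
    (5,7) via x @ 1.8117
    (4,7) via x @ 2.8470  # hit
  → r_1 = 2.8470
beam 2: φ=0°, α=255°
  direction (-0.2588, -0.9659); cell (7,6); t to first gridline: x 2.8978, y 0.8282 (then +3.8637 / +1.0353)
    (7,5) via y @ 0.8282
    (7,4) via y @ 1.8635
    (6,4) via x @ 2.8978
    (6,3) via y @ 2.8988
    (6,2) via y @ 3.9340
    (6,1) via y @ 4.9693
    (6,0) via y @ 6.0046  # hit
  → r_2 = 6.0046
beam 3: φ=90°, α=345°
  direction (0.9659, -0.2588); cell (7,6); t to first gridline: x 0.2588, y 3.0910 (then +1.0353 / +3.8637)
    (8,6) via x @ 0.2588
    (9,6) via x @ 1.2941  # hit
  → r_3 = 1.2941

ranges = [2.8470, 6.0046, 1.2941]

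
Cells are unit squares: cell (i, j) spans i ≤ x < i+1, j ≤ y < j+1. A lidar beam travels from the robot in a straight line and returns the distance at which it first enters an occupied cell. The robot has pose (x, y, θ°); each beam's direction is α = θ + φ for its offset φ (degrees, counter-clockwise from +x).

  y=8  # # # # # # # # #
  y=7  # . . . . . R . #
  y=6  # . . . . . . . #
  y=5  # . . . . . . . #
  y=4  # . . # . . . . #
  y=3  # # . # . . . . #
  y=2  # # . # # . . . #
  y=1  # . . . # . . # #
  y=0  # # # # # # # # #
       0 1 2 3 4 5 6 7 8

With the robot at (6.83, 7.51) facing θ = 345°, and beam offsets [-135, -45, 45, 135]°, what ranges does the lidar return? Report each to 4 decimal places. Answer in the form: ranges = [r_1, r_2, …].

beam 1: φ=-135°, α=210°
  d=(-0.8660,-0.5000)  start (6,7)  tX=0.9584 tY=1.0200  stride 1/|dx|=1.1547 1/|dy|=2.0000
    cross x-line → (5,7), t=0.9584
    cross y-line → (5,6), t=1.0200
    cross x-line → (4,6), t=2.1131
    cross y-line → (4,5), t=3.0200
    cross x-line → (3,5), t=3.2678
    cross x-line → (2,5), t=4.4225
    cross y-line → (2,4), t=5.0200
    cross x-line → (1,4), t=5.5772
    cross x-line → (0,4), t=6.7319 (wall)
  → r_1 = 6.7319
beam 2: φ=-45°, α=300°
  d=(0.5000,-0.8660)  start (6,7)  tX=0.3400 tY=0.5889  stride 1/|dx|=2.0000 1/|dy|=1.1547
    cross x-line → (7,7), t=0.3400
    cross y-line → (7,6), t=0.5889
    cross y-line → (7,5), t=1.7436
    cross x-line → (8,5), t=2.3400 (wall)
  → r_2 = 2.3400
beam 3: φ=45°, α=30°
  d=(0.8660,0.5000)  start (6,7)  tX=0.1963 tY=0.9800  stride 1/|dx|=1.1547 1/|dy|=2.0000
    cross x-line → (7,7), t=0.1963
    cross y-line → (7,8), t=0.9800 (wall)
  → r_3 = 0.9800
beam 4: φ=135°, α=120°
  d=(-0.5000,0.8660)  start (6,7)  tX=1.6600 tY=0.5658  stride 1/|dx|=2.0000 1/|dy|=1.1547
    cross y-line → (6,8), t=0.5658 (wall)
  → r_4 = 0.5658

ranges = [6.7319, 2.3400, 0.9800, 0.5658]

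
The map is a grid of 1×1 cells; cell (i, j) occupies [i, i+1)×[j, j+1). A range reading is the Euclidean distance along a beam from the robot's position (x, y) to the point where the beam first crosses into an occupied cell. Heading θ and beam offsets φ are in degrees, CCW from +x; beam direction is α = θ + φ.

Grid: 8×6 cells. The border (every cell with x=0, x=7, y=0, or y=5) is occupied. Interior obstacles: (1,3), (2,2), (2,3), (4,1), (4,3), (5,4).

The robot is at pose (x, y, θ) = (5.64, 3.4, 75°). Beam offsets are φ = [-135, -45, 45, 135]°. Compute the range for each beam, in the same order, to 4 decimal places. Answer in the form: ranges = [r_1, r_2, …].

ranges = [2.7200, 1.5704, 0.6928, 0.7390]

beam 1: φ=-135°, α=300°
  d=(0.5000,-0.8660)  start (5,3)  tX=0.7200 tY=0.4619  stride 1/|dx|=2.0000 1/|dy|=1.1547
    cross y-line → (5,2), t=0.4619
    cross x-line → (6,2), t=0.7200
    cross y-line → (6,1), t=1.6166
    cross x-line → (7,1), t=2.7200 (wall)
  → r_1 = 2.7200
beam 2: φ=-45°, α=30°
  d=(0.8660,0.5000)  start (5,3)  tX=0.4157 tY=1.2000  stride 1/|dx|=1.1547 1/|dy|=2.0000
    cross x-line → (6,3), t=0.4157
    cross y-line → (6,4), t=1.2000
    cross x-line → (7,4), t=1.5704 (wall)
  → r_2 = 1.5704
beam 3: φ=45°, α=120°
  d=(-0.5000,0.8660)  start (5,3)  tX=1.2800 tY=0.6928  stride 1/|dx|=2.0000 1/|dy|=1.1547
    cross y-line → (5,4), t=0.6928 (wall)
  → r_3 = 0.6928
beam 4: φ=135°, α=210°
  d=(-0.8660,-0.5000)  start (5,3)  tX=0.7390 tY=0.8000  stride 1/|dx|=1.1547 1/|dy|=2.0000
    cross x-line → (4,3), t=0.7390 (wall)
  → r_4 = 0.7390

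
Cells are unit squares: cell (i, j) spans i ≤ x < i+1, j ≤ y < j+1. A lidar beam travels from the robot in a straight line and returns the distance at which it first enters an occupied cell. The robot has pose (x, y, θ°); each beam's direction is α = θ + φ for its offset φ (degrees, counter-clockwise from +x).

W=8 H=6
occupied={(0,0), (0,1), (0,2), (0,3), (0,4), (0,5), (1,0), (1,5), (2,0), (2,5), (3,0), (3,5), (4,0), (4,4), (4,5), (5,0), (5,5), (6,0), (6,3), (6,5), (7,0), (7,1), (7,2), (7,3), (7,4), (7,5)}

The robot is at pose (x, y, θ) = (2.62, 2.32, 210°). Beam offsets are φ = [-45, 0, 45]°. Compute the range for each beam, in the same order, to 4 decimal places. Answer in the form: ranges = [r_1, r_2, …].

ranges = [1.6771, 1.8706, 1.3666]

beam 1: φ=-45°, α=165°
  cosα=-0.9659 sinα=0.2588 | (2,2) | tMaxX 0.6419 tMaxY 2.6273 | tΔX 1.0353 tΔY 3.8637
    t=0.6419 [x] (1,2)
    t=1.6771 [x] (0,2) — stop
  → r_1 = 1.6771
beam 2: φ=0°, α=210°
  cosα=-0.8660 sinα=-0.5000 | (2,2) | tMaxX 0.7159 tMaxY 0.6400 | tΔX 1.1547 tΔY 2.0000
    t=0.6400 [y] (2,1)
    t=0.7159 [x] (1,1)
    t=1.8706 [x] (0,1) — stop
  → r_2 = 1.8706
beam 3: φ=45°, α=255°
  cosα=-0.2588 sinα=-0.9659 | (2,2) | tMaxX 2.3955 tMaxY 0.3313 | tΔX 3.8637 tΔY 1.0353
    t=0.3313 [y] (2,1)
    t=1.3666 [y] (2,0) — stop
  → r_3 = 1.3666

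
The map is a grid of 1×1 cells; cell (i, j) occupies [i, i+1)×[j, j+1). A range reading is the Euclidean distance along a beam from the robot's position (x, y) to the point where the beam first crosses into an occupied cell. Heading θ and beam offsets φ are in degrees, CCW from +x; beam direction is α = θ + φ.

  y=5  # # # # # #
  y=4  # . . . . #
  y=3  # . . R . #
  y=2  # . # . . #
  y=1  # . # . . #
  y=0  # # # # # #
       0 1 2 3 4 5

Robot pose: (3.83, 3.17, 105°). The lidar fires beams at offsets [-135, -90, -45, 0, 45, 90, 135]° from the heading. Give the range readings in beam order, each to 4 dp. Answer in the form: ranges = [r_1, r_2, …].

ranges = [1.3510, 1.2113, 2.1131, 1.8946, 3.2678, 0.8593, 1.6600]

beam 1: φ=-135°, α=330°
  direction (0.8660, -0.5000); cell (3,3); t to first gridline: x 0.1963, y 0.3400 (then +1.1547 / +2.0000)
    (4,3) via x @ 0.1963
    (4,2) via y @ 0.3400
    (5,2) via x @ 1.3510  # hit
  → r_1 = 1.3510
beam 2: φ=-90°, α=15°
  direction (0.9659, 0.2588); cell (3,3); t to first gridline: x 0.1760, y 3.2069 (then +1.0353 / +3.8637)
    (4,3) via x @ 0.1760
    (5,3) via x @ 1.2113  # hit
  → r_2 = 1.2113
beam 3: φ=-45°, α=60°
  direction (0.5000, 0.8660); cell (3,3); t to first gridline: x 0.3400, y 0.9584 (then +2.0000 / +1.1547)
    (4,3) via x @ 0.3400
    (4,4) via y @ 0.9584
    (4,5) via y @ 2.1131  # hit
  → r_3 = 2.1131
beam 4: φ=0°, α=105°
  direction (-0.2588, 0.9659); cell (3,3); t to first gridline: x 3.2069, y 0.8593 (then +3.8637 / +1.0353)
    (3,4) via y @ 0.8593
    (3,5) via y @ 1.8946  # hit
  → r_4 = 1.8946
beam 5: φ=45°, α=150°
  direction (-0.8660, 0.5000); cell (3,3); t to first gridline: x 0.9584, y 1.6600 (then +1.1547 / +2.0000)
    (2,3) via x @ 0.9584
    (2,4) via y @ 1.6600
    (1,4) via x @ 2.1131
    (0,4) via x @ 3.2678  # hit
  → r_5 = 3.2678
beam 6: φ=90°, α=195°
  direction (-0.9659, -0.2588); cell (3,3); t to first gridline: x 0.8593, y 0.6568 (then +1.0353 / +3.8637)
    (3,2) via y @ 0.6568
    (2,2) via x @ 0.8593  # hit
  → r_6 = 0.8593
beam 7: φ=135°, α=240°
  direction (-0.5000, -0.8660); cell (3,3); t to first gridline: x 1.6600, y 0.1963 (then +2.0000 / +1.1547)
    (3,2) via y @ 0.1963
    (3,1) via y @ 1.3510
    (2,1) via x @ 1.6600  # hit
  → r_7 = 1.6600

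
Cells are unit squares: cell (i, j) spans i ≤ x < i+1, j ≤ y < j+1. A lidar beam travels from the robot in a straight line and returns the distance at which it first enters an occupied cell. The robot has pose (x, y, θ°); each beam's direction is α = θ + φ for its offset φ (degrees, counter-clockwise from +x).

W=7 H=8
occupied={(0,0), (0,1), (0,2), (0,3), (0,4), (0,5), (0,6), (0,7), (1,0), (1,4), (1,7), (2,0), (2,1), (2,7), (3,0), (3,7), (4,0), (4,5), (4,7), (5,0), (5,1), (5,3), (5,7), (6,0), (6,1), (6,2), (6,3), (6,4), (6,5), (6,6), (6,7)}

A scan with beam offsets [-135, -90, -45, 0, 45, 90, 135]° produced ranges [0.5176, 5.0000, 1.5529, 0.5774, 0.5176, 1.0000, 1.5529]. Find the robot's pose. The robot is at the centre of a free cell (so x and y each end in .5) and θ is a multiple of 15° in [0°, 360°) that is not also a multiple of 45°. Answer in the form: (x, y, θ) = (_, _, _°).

Candidates: 25 free-cell centres × 16 headings = 400 poses. Raycast each; keep the one whose scan matches to 4 dp.
  (5.5, 6.5, 195°): beam 1 = 0.5774 ≠ 0.5176 ✗
  (1.5, 3.5, 285°): beam 1 = 0.5774 ≠ 0.5176 ✗
  (1.5, 6.5, 300°): beam 2 = 0.5774 ≠ 5.0000 ✗
  (1.5, 1.5, 195°): beam 1 = 5.0000 ≠ 0.5176 ✗
  …
  (5.5, 5.5, 330°): r_1=0.5176, r_2=5.0000, r_3=1.5529, r_4=0.5774, r_5=0.5176, r_6=1.0000, r_7=1.5529 — all match ✓
No second candidate reproduces the full scan.

(x, y, θ) = (5.5, 5.5, 330°)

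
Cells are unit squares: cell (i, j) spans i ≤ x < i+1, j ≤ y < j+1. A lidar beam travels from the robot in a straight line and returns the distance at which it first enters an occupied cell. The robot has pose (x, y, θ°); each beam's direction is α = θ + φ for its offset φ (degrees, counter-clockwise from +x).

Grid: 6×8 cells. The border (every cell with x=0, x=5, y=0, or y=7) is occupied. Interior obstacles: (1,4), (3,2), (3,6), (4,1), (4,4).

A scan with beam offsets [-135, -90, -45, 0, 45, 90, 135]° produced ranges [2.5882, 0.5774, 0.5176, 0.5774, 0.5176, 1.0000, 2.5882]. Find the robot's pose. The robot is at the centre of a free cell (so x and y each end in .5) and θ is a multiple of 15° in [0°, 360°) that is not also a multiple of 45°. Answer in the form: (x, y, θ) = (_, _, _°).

(x, y, θ) = (1.5, 3.5, 150°)

Candidates: 19 free-cell centres × 16 headings = 304 poses. Raycast each; keep the one whose scan matches to 4 dp.
  (4.5, 2.5, 15°): beam 1 = 0.5774 ≠ 2.5882 ✗
  (3.5, 5.5, 255°): beam 1 = 0.5774 ≠ 2.5882 ✗
  (3.5, 1.5, 15°): beam 1 = 0.5774 ≠ 2.5882 ✗
  (3.5, 1.5, 195°): beam 1 = 0.5774 ≠ 2.5882 ✗
  (3.5, 1.5, 285°): beam 1 = 2.8868 ≠ 2.5882 ✗
  …
  (1.5, 3.5, 150°): r_1=2.5882, r_2=0.5774, r_3=0.5176, r_4=0.5774, r_5=0.5176, r_6=1.0000, r_7=2.5882 — all match ✓
Unique over the lattice → pose = (1.5, 3.5, 150°).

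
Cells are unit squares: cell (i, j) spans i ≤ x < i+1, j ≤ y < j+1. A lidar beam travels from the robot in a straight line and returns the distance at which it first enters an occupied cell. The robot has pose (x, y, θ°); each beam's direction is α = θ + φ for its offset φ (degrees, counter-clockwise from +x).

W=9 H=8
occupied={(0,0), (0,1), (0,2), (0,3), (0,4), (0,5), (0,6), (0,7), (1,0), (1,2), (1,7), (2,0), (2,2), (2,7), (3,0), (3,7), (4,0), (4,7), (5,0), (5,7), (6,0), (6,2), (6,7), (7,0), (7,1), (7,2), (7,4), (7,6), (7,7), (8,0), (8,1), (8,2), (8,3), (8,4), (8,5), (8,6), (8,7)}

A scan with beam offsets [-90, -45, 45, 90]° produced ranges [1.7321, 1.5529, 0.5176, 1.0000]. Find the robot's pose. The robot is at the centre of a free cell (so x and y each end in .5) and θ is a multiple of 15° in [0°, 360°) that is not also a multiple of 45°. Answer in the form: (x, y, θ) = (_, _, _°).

The pose lattice has 35·16 = 560 candidates. Test each by forward raycasting.
  (3.5, 3.5, 345°): beam 1 = 2.5882 ≠ 1.7321 ✗
  (2.5, 3.5, 75°): beam 1 = 3.6235 ≠ 1.7321 ✗
  (4.5, 4.5, 150°): beam 1 = 2.8868 ≠ 1.7321 ✗
  (7.5, 3.5, 75°): beam 1 = 0.5176 ≠ 1.7321 ✗
  (4.5, 3.5, 105°): beam 1 = 2.5882 ≠ 1.7321 ✗
  …
  (1.5, 5.5, 150°): r_1=1.7321, r_2=1.5529, r_3=0.5176, r_4=1.0000 — all match ✓
Only this pose fits every beam.

(x, y, θ) = (1.5, 5.5, 150°)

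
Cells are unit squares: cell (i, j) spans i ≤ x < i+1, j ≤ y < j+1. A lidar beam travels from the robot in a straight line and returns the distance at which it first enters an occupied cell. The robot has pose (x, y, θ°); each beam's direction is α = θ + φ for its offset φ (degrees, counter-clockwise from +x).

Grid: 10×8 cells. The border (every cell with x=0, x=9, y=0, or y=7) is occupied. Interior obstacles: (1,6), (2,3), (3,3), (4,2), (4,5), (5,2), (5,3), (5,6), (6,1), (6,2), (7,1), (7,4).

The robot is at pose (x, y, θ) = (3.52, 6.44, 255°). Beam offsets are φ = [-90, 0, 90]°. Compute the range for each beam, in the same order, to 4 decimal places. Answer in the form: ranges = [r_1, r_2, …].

beam 1: φ=-90°, α=165°
  dir = (cos 165°, sin 165°) = (-0.9659, 0.2588); from cell (3,6)
  next x-line at t=0.5383, next y-line at t=2.1637; Δt_x=1.0353, Δt_y=3.8637
    x: enter (2,6) at t=0.5383
    x: enter (1,6) at t=1.5736 ← occupied
  → r_1 = 1.5736
beam 2: φ=0°, α=255°
  dir = (cos 255°, sin 255°) = (-0.2588, -0.9659); from cell (3,6)
  next x-line at t=2.0091, next y-line at t=0.4555; Δt_x=3.8637, Δt_y=1.0353
    y: enter (3,5) at t=0.4555
    y: enter (3,4) at t=1.4908
    x: enter (2,4) at t=2.0091
    y: enter (2,3) at t=2.5261 ← occupied
  → r_2 = 2.5261
beam 3: φ=90°, α=345°
  dir = (cos 345°, sin 345°) = (0.9659, -0.2588); from cell (3,6)
  next x-line at t=0.4969, next y-line at t=1.7000; Δt_x=1.0353, Δt_y=3.8637
    x: enter (4,6) at t=0.4969
    x: enter (5,6) at t=1.5322 ← occupied
  → r_3 = 1.5322

ranges = [1.5736, 2.5261, 1.5322]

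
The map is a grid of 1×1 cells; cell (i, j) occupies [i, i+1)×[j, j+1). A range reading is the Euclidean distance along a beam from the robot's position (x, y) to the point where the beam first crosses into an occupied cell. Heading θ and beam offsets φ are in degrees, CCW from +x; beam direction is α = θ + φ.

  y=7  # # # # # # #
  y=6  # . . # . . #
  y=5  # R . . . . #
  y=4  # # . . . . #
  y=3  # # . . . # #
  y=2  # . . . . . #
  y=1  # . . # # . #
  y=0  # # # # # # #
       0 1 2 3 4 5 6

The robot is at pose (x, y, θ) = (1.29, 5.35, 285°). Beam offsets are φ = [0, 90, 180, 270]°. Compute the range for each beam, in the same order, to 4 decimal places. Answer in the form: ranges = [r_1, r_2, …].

beam 1: φ=0°, α=285°
  direction (0.2588, -0.9659); cell (1,5); t to first gridline: x 2.7432, y 0.3623 (then +3.8637 / +1.0353)
    (1,4) via y @ 0.3623  # hit
  → r_1 = 0.3623
beam 2: φ=90°, α=15°
  direction (0.9659, 0.2588); cell (1,5); t to first gridline: x 0.7350, y 2.5114 (then +1.0353 / +3.8637)
    (2,5) via x @ 0.7350
    (3,5) via x @ 1.7703
    (3,6) via y @ 2.5114  # hit
  → r_2 = 2.5114
beam 3: φ=180°, α=105°
  direction (-0.2588, 0.9659); cell (1,5); t to first gridline: x 1.1205, y 0.6729 (then +3.8637 / +1.0353)
    (1,6) via y @ 0.6729
    (0,6) via x @ 1.1205  # hit
  → r_3 = 1.1205
beam 4: φ=270°, α=195°
  direction (-0.9659, -0.2588); cell (1,5); t to first gridline: x 0.3002, y 1.3523 (then +1.0353 / +3.8637)
    (0,5) via x @ 0.3002  # hit
  → r_4 = 0.3002

ranges = [0.3623, 2.5114, 1.1205, 0.3002]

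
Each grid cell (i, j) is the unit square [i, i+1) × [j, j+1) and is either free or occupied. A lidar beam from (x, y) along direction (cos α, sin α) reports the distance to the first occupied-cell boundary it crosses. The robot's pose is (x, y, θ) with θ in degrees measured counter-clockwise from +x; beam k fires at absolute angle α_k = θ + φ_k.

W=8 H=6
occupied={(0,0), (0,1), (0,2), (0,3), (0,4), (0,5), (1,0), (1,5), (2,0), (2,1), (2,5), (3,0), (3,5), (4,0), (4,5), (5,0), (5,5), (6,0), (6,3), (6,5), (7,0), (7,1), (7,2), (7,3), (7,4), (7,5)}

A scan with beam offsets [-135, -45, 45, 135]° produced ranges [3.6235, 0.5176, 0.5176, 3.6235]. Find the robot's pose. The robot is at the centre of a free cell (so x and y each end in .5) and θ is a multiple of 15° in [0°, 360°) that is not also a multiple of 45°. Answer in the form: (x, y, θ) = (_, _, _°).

(x, y, θ) = (3.5, 1.5, 240°)

The pose lattice has 22·16 = 352 candidates. Test each by forward raycasting.
  (5.5, 3.5, 60°): beam 1 = 2.5882 ≠ 3.6235 ✗
  (1.5, 1.5, 240°): beam 1 = 1.9319 ≠ 3.6235 ✗
  (3.5, 4.5, 150°): beam 1 = 1.9319 ≠ 3.6235 ✗
  …
  (3.5, 1.5, 240°): r_1=3.6235, r_2=0.5176, r_3=0.5176, r_4=3.6235 — all match ✓
Unique over the lattice → pose = (3.5, 1.5, 240°).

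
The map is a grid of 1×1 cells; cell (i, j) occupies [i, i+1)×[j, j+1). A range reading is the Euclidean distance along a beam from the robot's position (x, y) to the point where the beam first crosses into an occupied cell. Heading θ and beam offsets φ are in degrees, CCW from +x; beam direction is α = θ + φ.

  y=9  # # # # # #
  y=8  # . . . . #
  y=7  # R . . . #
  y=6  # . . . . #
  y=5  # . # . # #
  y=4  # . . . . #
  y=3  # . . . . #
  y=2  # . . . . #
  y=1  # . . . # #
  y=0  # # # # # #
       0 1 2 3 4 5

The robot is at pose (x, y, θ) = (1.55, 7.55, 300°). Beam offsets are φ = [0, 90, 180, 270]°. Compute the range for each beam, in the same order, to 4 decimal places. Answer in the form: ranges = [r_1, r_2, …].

beam 1: φ=0°, α=300°
  direction (0.5000, -0.8660); cell (1,7); t to first gridline: x 0.9000, y 0.6351 (then +2.0000 / +1.1547)
    (1,6) via y @ 0.6351
    (2,6) via x @ 0.9000
    (2,5) via y @ 1.7898  # hit
  → r_1 = 1.7898
beam 2: φ=90°, α=30°
  direction (0.8660, 0.5000); cell (1,7); t to first gridline: x 0.5196, y 0.9000 (then +1.1547 / +2.0000)
    (2,7) via x @ 0.5196
    (2,8) via y @ 0.9000
    (3,8) via x @ 1.6743
    (4,8) via x @ 2.8290
    (4,9) via y @ 2.9000  # hit
  → r_2 = 2.9000
beam 3: φ=180°, α=120°
  direction (-0.5000, 0.8660); cell (1,7); t to first gridline: x 1.1000, y 0.5196 (then +2.0000 / +1.1547)
    (1,8) via y @ 0.5196
    (0,8) via x @ 1.1000  # hit
  → r_3 = 1.1000
beam 4: φ=270°, α=210°
  direction (-0.8660, -0.5000); cell (1,7); t to first gridline: x 0.6351, y 1.1000 (then +1.1547 / +2.0000)
    (0,7) via x @ 0.6351  # hit
  → r_4 = 0.6351

ranges = [1.7898, 2.9000, 1.1000, 0.6351]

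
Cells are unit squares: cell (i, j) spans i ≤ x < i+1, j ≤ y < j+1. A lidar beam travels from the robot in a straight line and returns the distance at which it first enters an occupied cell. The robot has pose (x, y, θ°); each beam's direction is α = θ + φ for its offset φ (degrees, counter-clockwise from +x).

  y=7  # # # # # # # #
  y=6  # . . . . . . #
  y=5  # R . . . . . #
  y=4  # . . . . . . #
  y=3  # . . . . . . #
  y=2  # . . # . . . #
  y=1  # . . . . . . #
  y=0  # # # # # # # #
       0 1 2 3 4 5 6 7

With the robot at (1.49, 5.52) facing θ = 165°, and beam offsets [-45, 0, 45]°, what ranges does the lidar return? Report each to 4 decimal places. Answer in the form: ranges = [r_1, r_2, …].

beam 1: φ=-45°, α=120°
  cosα=-0.5000 sinα=0.8660 | (1,5) | tMaxX 0.9800 tMaxY 0.5543 | tΔX 2.0000 tΔY 1.1547
    t=0.5543 [y] (1,6)
    t=0.9800 [x] (0,6) — stop
  → r_1 = 0.9800
beam 2: φ=0°, α=165°
  cosα=-0.9659 sinα=0.2588 | (1,5) | tMaxX 0.5073 tMaxY 1.8546 | tΔX 1.0353 tΔY 3.8637
    t=0.5073 [x] (0,5) — stop
  → r_2 = 0.5073
beam 3: φ=45°, α=210°
  cosα=-0.8660 sinα=-0.5000 | (1,5) | tMaxX 0.5658 tMaxY 1.0400 | tΔX 1.1547 tΔY 2.0000
    t=0.5658 [x] (0,5) — stop
  → r_3 = 0.5658

ranges = [0.9800, 0.5073, 0.5658]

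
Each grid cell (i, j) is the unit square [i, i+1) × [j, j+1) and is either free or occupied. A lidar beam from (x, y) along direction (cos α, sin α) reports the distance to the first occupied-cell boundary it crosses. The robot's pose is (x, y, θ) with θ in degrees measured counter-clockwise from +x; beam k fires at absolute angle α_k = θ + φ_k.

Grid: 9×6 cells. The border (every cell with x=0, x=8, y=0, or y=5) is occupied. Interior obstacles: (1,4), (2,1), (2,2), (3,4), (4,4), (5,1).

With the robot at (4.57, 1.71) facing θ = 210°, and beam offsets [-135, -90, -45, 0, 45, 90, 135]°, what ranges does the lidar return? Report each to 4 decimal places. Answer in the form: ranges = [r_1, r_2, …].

ranges = [3.4061, 2.6443, 1.6254, 1.4200, 0.7350, 0.8198, 0.4452]

beam 1: φ=-135°, α=75°
  cosα=0.2588 sinα=0.9659 | (4,1) | tMaxX 1.6614 tMaxY 0.3002 | tΔX 3.8637 tΔY 1.0353
    t=0.3002 [y] (4,2)
    t=1.3355 [y] (4,3)
    t=1.6614 [x] (5,3)
    t=2.3708 [y] (5,4)
    t=3.4061 [y] (5,5) — stop
  → r_1 = 3.4061
beam 2: φ=-90°, α=120°
  cosα=-0.5000 sinα=0.8660 | (4,1) | tMaxX 1.1400 tMaxY 0.3349 | tΔX 2.0000 tΔY 1.1547
    t=0.3349 [y] (4,2)
    t=1.1400 [x] (3,2)
    t=1.4896 [y] (3,3)
    t=2.6443 [y] (3,4) — stop
  → r_2 = 2.6443
beam 3: φ=-45°, α=165°
  cosα=-0.9659 sinα=0.2588 | (4,1) | tMaxX 0.5901 tMaxY 1.1205 | tΔX 1.0353 tΔY 3.8637
    t=0.5901 [x] (3,1)
    t=1.1205 [y] (3,2)
    t=1.6254 [x] (2,2) — stop
  → r_3 = 1.6254
beam 4: φ=0°, α=210°
  cosα=-0.8660 sinα=-0.5000 | (4,1) | tMaxX 0.6582 tMaxY 1.4200 | tΔX 1.1547 tΔY 2.0000
    t=0.6582 [x] (3,1)
    t=1.4200 [y] (3,0) — stop
  → r_4 = 1.4200
beam 5: φ=45°, α=255°
  cosα=-0.2588 sinα=-0.9659 | (4,1) | tMaxX 2.2023 tMaxY 0.7350 | tΔX 3.8637 tΔY 1.0353
    t=0.7350 [y] (4,0) — stop
  → r_5 = 0.7350
beam 6: φ=90°, α=300°
  cosα=0.5000 sinα=-0.8660 | (4,1) | tMaxX 0.8600 tMaxY 0.8198 | tΔX 2.0000 tΔY 1.1547
    t=0.8198 [y] (4,0) — stop
  → r_6 = 0.8198
beam 7: φ=135°, α=345°
  cosα=0.9659 sinα=-0.2588 | (4,1) | tMaxX 0.4452 tMaxY 2.7432 | tΔX 1.0353 tΔY 3.8637
    t=0.4452 [x] (5,1) — stop
  → r_7 = 0.4452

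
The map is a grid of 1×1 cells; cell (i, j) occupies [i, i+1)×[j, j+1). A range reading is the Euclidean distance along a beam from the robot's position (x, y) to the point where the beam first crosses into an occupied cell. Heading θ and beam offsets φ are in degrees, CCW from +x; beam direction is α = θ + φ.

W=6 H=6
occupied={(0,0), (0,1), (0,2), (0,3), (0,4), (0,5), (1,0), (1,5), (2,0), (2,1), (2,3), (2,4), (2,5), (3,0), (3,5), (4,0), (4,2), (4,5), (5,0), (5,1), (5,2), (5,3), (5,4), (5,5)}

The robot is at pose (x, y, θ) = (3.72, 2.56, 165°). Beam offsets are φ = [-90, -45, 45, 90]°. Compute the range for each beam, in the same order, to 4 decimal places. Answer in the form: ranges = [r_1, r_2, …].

beam 1: φ=-90°, α=75°
  direction (0.2588, 0.9659); cell (3,2); t to first gridline: x 1.0818, y 0.4555 (then +3.8637 / +1.0353)
    (3,3) via y @ 0.4555
    (4,3) via x @ 1.0818
    (4,4) via y @ 1.4908
    (4,5) via y @ 2.5261  # hit
  → r_1 = 2.5261
beam 2: φ=-45°, α=120°
  direction (-0.5000, 0.8660); cell (3,2); t to first gridline: x 1.4400, y 0.5081 (then +2.0000 / +1.1547)
    (3,3) via y @ 0.5081
    (2,3) via x @ 1.4400  # hit
  → r_2 = 1.4400
beam 3: φ=45°, α=210°
  direction (-0.8660, -0.5000); cell (3,2); t to first gridline: x 0.8314, y 1.1200 (then +1.1547 / +2.0000)
    (2,2) via x @ 0.8314
    (2,1) via y @ 1.1200  # hit
  → r_3 = 1.1200
beam 4: φ=90°, α=255°
  direction (-0.2588, -0.9659); cell (3,2); t to first gridline: x 2.7819, y 0.5798 (then +3.8637 / +1.0353)
    (3,1) via y @ 0.5798
    (3,0) via y @ 1.6150  # hit
  → r_4 = 1.6150

ranges = [2.5261, 1.4400, 1.1200, 1.6150]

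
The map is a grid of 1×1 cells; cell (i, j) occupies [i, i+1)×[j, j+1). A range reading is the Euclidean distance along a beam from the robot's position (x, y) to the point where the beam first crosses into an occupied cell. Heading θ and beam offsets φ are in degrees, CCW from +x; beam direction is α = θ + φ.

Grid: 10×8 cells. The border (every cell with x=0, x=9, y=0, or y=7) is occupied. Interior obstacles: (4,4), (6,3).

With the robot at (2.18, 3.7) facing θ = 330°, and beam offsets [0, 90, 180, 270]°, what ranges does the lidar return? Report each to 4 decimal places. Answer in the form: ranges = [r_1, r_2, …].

beam 1: φ=0°, α=330°
  direction (0.8660, -0.5000); cell (2,3); t to first gridline: x 0.9469, y 1.4000 (then +1.1547 / +2.0000)
    (3,3) via x @ 0.9469
    (3,2) via y @ 1.4000
    (4,2) via x @ 2.1016
    (5,2) via x @ 3.2563
    (5,1) via y @ 3.4000
    (6,1) via x @ 4.4110
    (6,0) via y @ 5.4000  # hit
  → r_1 = 5.4000
beam 2: φ=90°, α=60°
  direction (0.5000, 0.8660); cell (2,3); t to first gridline: x 1.6400, y 0.3464 (then +2.0000 / +1.1547)
    (2,4) via y @ 0.3464
    (2,5) via y @ 1.5011
    (3,5) via x @ 1.6400
    (3,6) via y @ 2.6558
    (4,6) via x @ 3.6400
    (4,7) via y @ 3.8105  # hit
  → r_2 = 3.8105
beam 3: φ=180°, α=150°
  direction (-0.8660, 0.5000); cell (2,3); t to first gridline: x 0.2078, y 0.6000 (then +1.1547 / +2.0000)
    (1,3) via x @ 0.2078
    (1,4) via y @ 0.6000
    (0,4) via x @ 1.3625  # hit
  → r_3 = 1.3625
beam 4: φ=270°, α=240°
  direction (-0.5000, -0.8660); cell (2,3); t to first gridline: x 0.3600, y 0.8083 (then +2.0000 / +1.1547)
    (1,3) via x @ 0.3600
    (1,2) via y @ 0.8083
    (1,1) via y @ 1.9630
    (0,1) via x @ 2.3600  # hit
  → r_4 = 2.3600

ranges = [5.4000, 3.8105, 1.3625, 2.3600]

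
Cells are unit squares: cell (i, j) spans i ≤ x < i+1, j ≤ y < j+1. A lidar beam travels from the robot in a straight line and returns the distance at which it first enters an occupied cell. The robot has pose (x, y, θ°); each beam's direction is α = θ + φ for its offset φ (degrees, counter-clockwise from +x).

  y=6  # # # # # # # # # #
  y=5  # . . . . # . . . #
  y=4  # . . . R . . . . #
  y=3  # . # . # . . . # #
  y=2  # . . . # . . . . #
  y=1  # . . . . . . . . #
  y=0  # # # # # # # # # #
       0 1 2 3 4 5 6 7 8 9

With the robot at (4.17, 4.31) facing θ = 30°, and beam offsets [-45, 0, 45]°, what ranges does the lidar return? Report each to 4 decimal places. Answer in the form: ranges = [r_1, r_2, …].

beam 1: φ=-45°, α=345°
  dir = (cos 345°, sin 345°) = (0.9659, -0.2588); from cell (4,4)
  next x-line at t=0.8593, next y-line at t=1.1977; Δt_x=1.0353, Δt_y=3.8637
    x: enter (5,4) at t=0.8593
    y: enter (5,3) at t=1.1977
    x: enter (6,3) at t=1.8946
    x: enter (7,3) at t=2.9298
    x: enter (8,3) at t=3.9651 ← occupied
  → r_1 = 3.9651
beam 2: φ=0°, α=30°
  dir = (cos 30°, sin 30°) = (0.8660, 0.5000); from cell (4,4)
  next x-line at t=0.9584, next y-line at t=1.3800; Δt_x=1.1547, Δt_y=2.0000
    x: enter (5,4) at t=0.9584
    y: enter (5,5) at t=1.3800 ← occupied
  → r_2 = 1.3800
beam 3: φ=45°, α=75°
  dir = (cos 75°, sin 75°) = (0.2588, 0.9659); from cell (4,4)
  next x-line at t=3.2069, next y-line at t=0.7143; Δt_x=3.8637, Δt_y=1.0353
    y: enter (4,5) at t=0.7143
    y: enter (4,6) at t=1.7496 ← occupied
  → r_3 = 1.7496

ranges = [3.9651, 1.3800, 1.7496]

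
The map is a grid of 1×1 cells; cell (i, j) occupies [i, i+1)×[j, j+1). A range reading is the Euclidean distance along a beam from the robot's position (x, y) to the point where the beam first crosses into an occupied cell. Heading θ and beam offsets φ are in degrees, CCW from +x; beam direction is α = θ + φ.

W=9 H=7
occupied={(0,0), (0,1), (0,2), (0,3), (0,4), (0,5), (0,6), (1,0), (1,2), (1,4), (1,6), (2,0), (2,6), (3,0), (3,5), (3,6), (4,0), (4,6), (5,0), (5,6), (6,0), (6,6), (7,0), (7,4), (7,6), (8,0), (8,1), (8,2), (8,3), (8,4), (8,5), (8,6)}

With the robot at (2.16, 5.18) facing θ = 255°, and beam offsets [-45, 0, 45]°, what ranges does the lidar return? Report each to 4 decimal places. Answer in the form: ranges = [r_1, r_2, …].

beam 1: φ=-45°, α=210°
  cosα=-0.8660 sinα=-0.5000 | (2,5) | tMaxX 0.1848 tMaxY 0.3600 | tΔX 1.1547 tΔY 2.0000
    t=0.1848 [x] (1,5)
    t=0.3600 [y] (1,4) — stop
  → r_1 = 0.3600
beam 2: φ=0°, α=255°
  cosα=-0.2588 sinα=-0.9659 | (2,5) | tMaxX 0.6182 tMaxY 0.1863 | tΔX 3.8637 tΔY 1.0353
    t=0.1863 [y] (2,4)
    t=0.6182 [x] (1,4) — stop
  → r_2 = 0.6182
beam 3: φ=45°, α=300°
  cosα=0.5000 sinα=-0.8660 | (2,5) | tMaxX 1.6800 tMaxY 0.2078 | tΔX 2.0000 tΔY 1.1547
    t=0.2078 [y] (2,4)
    t=1.3625 [y] (2,3)
    t=1.6800 [x] (3,3)
    t=2.5172 [y] (3,2)
    t=3.6719 [y] (3,1)
    t=3.6800 [x] (4,1)
    t=4.8266 [y] (4,0) — stop
  → r_3 = 4.8266

ranges = [0.3600, 0.6182, 4.8266]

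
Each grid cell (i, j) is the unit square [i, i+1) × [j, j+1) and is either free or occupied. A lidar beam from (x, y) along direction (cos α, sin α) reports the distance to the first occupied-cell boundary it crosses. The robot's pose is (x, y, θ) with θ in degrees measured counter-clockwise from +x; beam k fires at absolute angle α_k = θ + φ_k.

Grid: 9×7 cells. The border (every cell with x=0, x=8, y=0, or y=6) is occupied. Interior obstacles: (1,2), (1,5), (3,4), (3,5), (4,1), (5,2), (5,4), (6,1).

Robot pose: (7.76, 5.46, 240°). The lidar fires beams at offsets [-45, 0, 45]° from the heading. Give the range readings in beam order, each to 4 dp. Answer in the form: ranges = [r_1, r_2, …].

beam 1: φ=-45°, α=195°
  cosα=-0.9659 sinα=-0.2588 | (7,5) | tMaxX 0.7868 tMaxY 1.7773 | tΔX 1.0353 tΔY 3.8637
    t=0.7868 [x] (6,5)
    t=1.7773 [y] (6,4)
    t=1.8221 [x] (5,4) — stop
  → r_1 = 1.8221
beam 2: φ=0°, α=240°
  cosα=-0.5000 sinα=-0.8660 | (7,5) | tMaxX 1.5200 tMaxY 0.5312 | tΔX 2.0000 tΔY 1.1547
    t=0.5312 [y] (7,4)
    t=1.5200 [x] (6,4)
    t=1.6859 [y] (6,3)
    t=2.8406 [y] (6,2)
    t=3.5200 [x] (5,2) — stop
  → r_2 = 3.5200
beam 3: φ=45°, α=285°
  cosα=0.2588 sinα=-0.9659 | (7,5) | tMaxX 0.9273 tMaxY 0.4762 | tΔX 3.8637 tΔY 1.0353
    t=0.4762 [y] (7,4)
    t=0.9273 [x] (8,4) — stop
  → r_3 = 0.9273

ranges = [1.8221, 3.5200, 0.9273]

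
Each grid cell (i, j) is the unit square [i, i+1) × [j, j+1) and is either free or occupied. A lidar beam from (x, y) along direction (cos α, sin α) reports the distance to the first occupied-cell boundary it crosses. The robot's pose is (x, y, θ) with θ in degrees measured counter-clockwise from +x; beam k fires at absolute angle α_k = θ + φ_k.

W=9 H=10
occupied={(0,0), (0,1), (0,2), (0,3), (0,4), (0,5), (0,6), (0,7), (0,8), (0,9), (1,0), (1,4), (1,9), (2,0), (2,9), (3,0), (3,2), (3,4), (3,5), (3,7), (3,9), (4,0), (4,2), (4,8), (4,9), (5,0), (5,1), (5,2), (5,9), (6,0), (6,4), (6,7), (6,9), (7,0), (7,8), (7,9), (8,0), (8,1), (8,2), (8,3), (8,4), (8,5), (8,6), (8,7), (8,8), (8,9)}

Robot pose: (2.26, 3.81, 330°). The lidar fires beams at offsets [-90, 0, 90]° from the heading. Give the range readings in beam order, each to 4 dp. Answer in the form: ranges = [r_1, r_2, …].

beam 1: φ=-90°, α=240°
  direction (-0.5000, -0.8660); cell (2,3); t to first gridline: x 0.5200, y 0.9353 (then +2.0000 / +1.1547)
    (1,3) via x @ 0.5200
    (1,2) via y @ 0.9353
    (1,1) via y @ 2.0900
    (0,1) via x @ 2.5200  # hit
  → r_1 = 2.5200
beam 2: φ=0°, α=330°
  direction (0.8660, -0.5000); cell (2,3); t to first gridline: x 0.8545, y 1.6200 (then +1.1547 / +2.0000)
    (3,3) via x @ 0.8545
    (3,2) via y @ 1.6200  # hit
  → r_2 = 1.6200
beam 3: φ=90°, α=60°
  direction (0.5000, 0.8660); cell (2,3); t to first gridline: x 1.4800, y 0.2194 (then +2.0000 / +1.1547)
    (2,4) via y @ 0.2194
    (2,5) via y @ 1.3741
    (3,5) via x @ 1.4800  # hit
  → r_3 = 1.4800

ranges = [2.5200, 1.6200, 1.4800]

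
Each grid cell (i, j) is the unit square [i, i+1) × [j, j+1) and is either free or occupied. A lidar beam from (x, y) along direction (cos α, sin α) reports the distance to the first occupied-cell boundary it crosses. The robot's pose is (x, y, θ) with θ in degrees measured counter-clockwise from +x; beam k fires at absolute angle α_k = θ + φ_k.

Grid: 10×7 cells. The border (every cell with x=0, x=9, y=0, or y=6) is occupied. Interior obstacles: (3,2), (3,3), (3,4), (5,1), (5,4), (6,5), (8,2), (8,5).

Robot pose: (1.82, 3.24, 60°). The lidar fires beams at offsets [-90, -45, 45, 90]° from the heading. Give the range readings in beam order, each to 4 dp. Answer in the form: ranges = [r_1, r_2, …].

beam 1: φ=-90°, α=330°
  cosα=0.8660 sinα=-0.5000 | (1,3) | tMaxX 0.2078 tMaxY 0.4800 | tΔX 1.1547 tΔY 2.0000
    t=0.2078 [x] (2,3)
    t=0.4800 [y] (2,2)
    t=1.3625 [x] (3,2) — stop
  → r_1 = 1.3625
beam 2: φ=-45°, α=15°
  cosα=0.9659 sinα=0.2588 | (1,3) | tMaxX 0.1863 tMaxY 2.9364 | tΔX 1.0353 tΔY 3.8637
    t=0.1863 [x] (2,3)
    t=1.2216 [x] (3,3) — stop
  → r_2 = 1.2216
beam 3: φ=45°, α=105°
  cosα=-0.2588 sinα=0.9659 | (1,3) | tMaxX 3.1682 tMaxY 0.7868 | tΔX 3.8637 tΔY 1.0353
    t=0.7868 [y] (1,4)
    t=1.8221 [y] (1,5)
    t=2.8574 [y] (1,6) — stop
  → r_3 = 2.8574
beam 4: φ=90°, α=150°
  cosα=-0.8660 sinα=0.5000 | (1,3) | tMaxX 0.9469 tMaxY 1.5200 | tΔX 1.1547 tΔY 2.0000
    t=0.9469 [x] (0,3) — stop
  → r_4 = 0.9469

ranges = [1.3625, 1.2216, 2.8574, 0.9469]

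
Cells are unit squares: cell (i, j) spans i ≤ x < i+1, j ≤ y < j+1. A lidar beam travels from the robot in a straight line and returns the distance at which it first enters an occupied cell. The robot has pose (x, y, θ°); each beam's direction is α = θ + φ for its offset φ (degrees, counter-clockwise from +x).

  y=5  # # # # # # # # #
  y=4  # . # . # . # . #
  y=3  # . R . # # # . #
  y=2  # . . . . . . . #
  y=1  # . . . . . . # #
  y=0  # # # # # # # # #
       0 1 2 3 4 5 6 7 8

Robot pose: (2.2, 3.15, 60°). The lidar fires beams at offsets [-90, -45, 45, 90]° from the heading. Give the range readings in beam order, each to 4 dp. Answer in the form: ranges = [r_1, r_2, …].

ranges = [4.3000, 1.8635, 1.9153, 1.3856]

beam 1: φ=-90°, α=330°
  d=(0.8660,-0.5000)  start (2,3)  tX=0.9238 tY=0.3000  stride 1/|dx|=1.1547 1/|dy|=2.0000
    cross y-line → (2,2), t=0.3000
    cross x-line → (3,2), t=0.9238
    cross x-line → (4,2), t=2.0785
    cross y-line → (4,1), t=2.3000
    cross x-line → (5,1), t=3.2332
    cross y-line → (5,0), t=4.3000 (wall)
  → r_1 = 4.3000
beam 2: φ=-45°, α=15°
  d=(0.9659,0.2588)  start (2,3)  tX=0.8282 tY=3.2841  stride 1/|dx|=1.0353 1/|dy|=3.8637
    cross x-line → (3,3), t=0.8282
    cross x-line → (4,3), t=1.8635 (wall)
  → r_2 = 1.8635
beam 3: φ=45°, α=105°
  d=(-0.2588,0.9659)  start (2,3)  tX=0.7727 tY=0.8800  stride 1/|dx|=3.8637 1/|dy|=1.0353
    cross x-line → (1,3), t=0.7727
    cross y-line → (1,4), t=0.8800
    cross y-line → (1,5), t=1.9153 (wall)
  → r_3 = 1.9153
beam 4: φ=90°, α=150°
  d=(-0.8660,0.5000)  start (2,3)  tX=0.2309 tY=1.7000  stride 1/|dx|=1.1547 1/|dy|=2.0000
    cross x-line → (1,3), t=0.2309
    cross x-line → (0,3), t=1.3856 (wall)
  → r_4 = 1.3856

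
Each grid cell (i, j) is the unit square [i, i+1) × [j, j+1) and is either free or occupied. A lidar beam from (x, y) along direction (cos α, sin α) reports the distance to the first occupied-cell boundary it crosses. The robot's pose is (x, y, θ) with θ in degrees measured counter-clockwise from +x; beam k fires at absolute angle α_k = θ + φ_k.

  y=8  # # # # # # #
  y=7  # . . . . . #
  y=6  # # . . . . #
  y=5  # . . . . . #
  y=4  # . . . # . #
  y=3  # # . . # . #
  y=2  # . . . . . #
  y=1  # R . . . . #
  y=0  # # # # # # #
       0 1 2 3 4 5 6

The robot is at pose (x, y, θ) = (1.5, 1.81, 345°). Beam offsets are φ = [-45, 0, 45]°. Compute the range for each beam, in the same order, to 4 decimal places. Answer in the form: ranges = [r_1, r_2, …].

ranges = [0.9353, 3.1296, 2.8868]

beam 1: φ=-45°, α=300°
  cosα=0.5000 sinα=-0.8660 | (1,1) | tMaxX 1.0000 tMaxY 0.9353 | tΔX 2.0000 tΔY 1.1547
    t=0.9353 [y] (1,0) — stop
  → r_1 = 0.9353
beam 2: φ=0°, α=345°
  cosα=0.9659 sinα=-0.2588 | (1,1) | tMaxX 0.5176 tMaxY 3.1296 | tΔX 1.0353 tΔY 3.8637
    t=0.5176 [x] (2,1)
    t=1.5529 [x] (3,1)
    t=2.5882 [x] (4,1)
    t=3.1296 [y] (4,0) — stop
  → r_2 = 3.1296
beam 3: φ=45°, α=30°
  cosα=0.8660 sinα=0.5000 | (1,1) | tMaxX 0.5774 tMaxY 0.3800 | tΔX 1.1547 tΔY 2.0000
    t=0.3800 [y] (1,2)
    t=0.5774 [x] (2,2)
    t=1.7321 [x] (3,2)
    t=2.3800 [y] (3,3)
    t=2.8868 [x] (4,3) — stop
  → r_3 = 2.8868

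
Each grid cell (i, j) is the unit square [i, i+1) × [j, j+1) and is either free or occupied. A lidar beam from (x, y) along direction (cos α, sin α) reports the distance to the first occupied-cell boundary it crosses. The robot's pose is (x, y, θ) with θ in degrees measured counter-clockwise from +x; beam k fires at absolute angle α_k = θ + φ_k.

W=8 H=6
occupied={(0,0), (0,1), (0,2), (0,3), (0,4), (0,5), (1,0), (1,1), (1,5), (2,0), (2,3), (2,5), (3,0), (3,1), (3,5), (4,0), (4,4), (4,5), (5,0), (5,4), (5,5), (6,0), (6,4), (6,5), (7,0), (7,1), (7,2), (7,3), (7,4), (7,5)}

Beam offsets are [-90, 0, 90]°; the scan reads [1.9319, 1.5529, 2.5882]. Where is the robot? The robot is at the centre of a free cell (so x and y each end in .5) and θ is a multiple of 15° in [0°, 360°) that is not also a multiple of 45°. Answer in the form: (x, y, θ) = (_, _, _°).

Enumerate (i+0.5, j+0.5, θ) over the 18 free cells and 16 admissible headings. For each, cast all 3 beams and compare to the given ranges.
  (2.5, 4.5, 345°): beam 1 = 0.5176 ≠ 1.9319 ✗
  (2.5, 2.5, 240°): beam 1 = 1.7321 ≠ 1.9319 ✗
  (5.5, 1.5, 285°): beam 1 = 1.5529 ≠ 1.9319 ✗
  (5.5, 3.5, 15°): beam 1 = 2.5882 ≠ 1.9319 ✗
  (1.5, 3.5, 165°): beam 1 = 1.5529 ≠ 1.9319 ✗
  …
  (4.5, 2.5, 255°): r_1=1.9319, r_2=1.5529, r_3=2.5882 — all match ✓
Unique over the lattice → pose = (4.5, 2.5, 255°).

(x, y, θ) = (4.5, 2.5, 255°)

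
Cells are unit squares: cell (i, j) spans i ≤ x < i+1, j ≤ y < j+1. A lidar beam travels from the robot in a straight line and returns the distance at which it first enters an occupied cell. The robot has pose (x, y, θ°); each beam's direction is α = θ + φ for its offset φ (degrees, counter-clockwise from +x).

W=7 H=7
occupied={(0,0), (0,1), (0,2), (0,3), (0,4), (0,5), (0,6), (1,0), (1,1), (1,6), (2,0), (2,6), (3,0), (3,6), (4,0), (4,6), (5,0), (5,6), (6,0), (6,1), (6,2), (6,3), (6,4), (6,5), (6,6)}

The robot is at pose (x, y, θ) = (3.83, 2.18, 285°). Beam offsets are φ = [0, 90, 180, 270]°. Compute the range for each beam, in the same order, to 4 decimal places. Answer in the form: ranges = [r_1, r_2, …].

ranges = [1.2216, 2.2465, 3.9548, 1.8946]

beam 1: φ=0°, α=285°
  direction (0.2588, -0.9659); cell (3,2); t to first gridline: x 0.6568, y 0.1863 (then +3.8637 / +1.0353)
    (3,1) via y @ 0.1863
    (4,1) via x @ 0.6568
    (4,0) via y @ 1.2216  # hit
  → r_1 = 1.2216
beam 2: φ=90°, α=15°
  direction (0.9659, 0.2588); cell (3,2); t to first gridline: x 0.1760, y 3.1682 (then +1.0353 / +3.8637)
    (4,2) via x @ 0.1760
    (5,2) via x @ 1.2113
    (6,2) via x @ 2.2465  # hit
  → r_2 = 2.2465
beam 3: φ=180°, α=105°
  direction (-0.2588, 0.9659); cell (3,2); t to first gridline: x 3.2069, y 0.8489 (then +3.8637 / +1.0353)
    (3,3) via y @ 0.8489
    (3,4) via y @ 1.8842
    (3,5) via y @ 2.9195
    (2,5) via x @ 3.2069
    (2,6) via y @ 3.9548  # hit
  → r_3 = 3.9548
beam 4: φ=270°, α=195°
  direction (-0.9659, -0.2588); cell (3,2); t to first gridline: x 0.8593, y 0.6955 (then +1.0353 / +3.8637)
    (3,1) via y @ 0.6955
    (2,1) via x @ 0.8593
    (1,1) via x @ 1.8946  # hit
  → r_4 = 1.8946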